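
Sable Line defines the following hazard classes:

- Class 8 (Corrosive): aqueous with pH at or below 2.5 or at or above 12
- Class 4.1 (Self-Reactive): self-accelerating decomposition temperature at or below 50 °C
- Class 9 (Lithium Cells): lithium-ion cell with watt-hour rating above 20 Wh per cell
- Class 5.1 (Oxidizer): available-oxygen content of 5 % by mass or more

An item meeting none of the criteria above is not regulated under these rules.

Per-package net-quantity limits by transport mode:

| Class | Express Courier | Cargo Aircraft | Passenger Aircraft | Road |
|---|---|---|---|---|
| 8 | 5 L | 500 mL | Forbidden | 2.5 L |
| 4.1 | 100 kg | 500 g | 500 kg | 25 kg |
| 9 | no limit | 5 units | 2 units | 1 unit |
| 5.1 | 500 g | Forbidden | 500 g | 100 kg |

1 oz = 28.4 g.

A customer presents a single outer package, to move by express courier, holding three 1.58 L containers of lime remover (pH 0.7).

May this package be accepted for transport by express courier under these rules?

The lime remover has pH 0.7, which is ≤ 2.5, so it is Class 8 (Corrosive).
Class 8 quantity: three 1.58 L containers = 4.74 L.
4.74 L is within the express courier limit of 5 L for Class 8.

Yes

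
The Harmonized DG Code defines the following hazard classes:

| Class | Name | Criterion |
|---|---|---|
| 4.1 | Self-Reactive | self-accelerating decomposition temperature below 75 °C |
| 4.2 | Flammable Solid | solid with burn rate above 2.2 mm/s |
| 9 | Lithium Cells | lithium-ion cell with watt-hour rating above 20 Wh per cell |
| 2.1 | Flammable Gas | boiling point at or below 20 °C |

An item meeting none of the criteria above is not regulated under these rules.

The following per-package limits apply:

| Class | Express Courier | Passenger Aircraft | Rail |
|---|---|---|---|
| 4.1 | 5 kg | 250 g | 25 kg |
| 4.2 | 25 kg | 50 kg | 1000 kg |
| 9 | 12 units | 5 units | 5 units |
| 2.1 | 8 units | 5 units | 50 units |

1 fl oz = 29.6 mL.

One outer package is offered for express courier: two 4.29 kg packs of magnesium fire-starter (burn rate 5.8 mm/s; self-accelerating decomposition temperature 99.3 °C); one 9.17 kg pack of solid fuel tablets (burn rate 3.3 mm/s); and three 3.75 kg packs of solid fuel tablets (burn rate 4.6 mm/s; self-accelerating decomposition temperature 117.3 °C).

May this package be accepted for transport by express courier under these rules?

The magnesium fire-starter has burn rate 5.8 mm/s, which is > 2.2 mm/s, so it is Class 4.2 (Flammable Solid).
Burn rate 3.3 mm/s meets the Class 4.2 criterion (Flammable Solid), so the solid fuel tablets are Class 4.2.
Solid fuel tablets: burn rate 4.6 mm/s > 2.2 mm/s → Class 4.2 (Flammable Solid).
Class 4.2 net quantity: (two 4.29 kg packs = 8.58 kg) + 9.17 kg + (three 3.75 kg packs = 11.25 kg) = 29 kg.
That exceeds the Class 4.2 express courier limit of 25 kg.

No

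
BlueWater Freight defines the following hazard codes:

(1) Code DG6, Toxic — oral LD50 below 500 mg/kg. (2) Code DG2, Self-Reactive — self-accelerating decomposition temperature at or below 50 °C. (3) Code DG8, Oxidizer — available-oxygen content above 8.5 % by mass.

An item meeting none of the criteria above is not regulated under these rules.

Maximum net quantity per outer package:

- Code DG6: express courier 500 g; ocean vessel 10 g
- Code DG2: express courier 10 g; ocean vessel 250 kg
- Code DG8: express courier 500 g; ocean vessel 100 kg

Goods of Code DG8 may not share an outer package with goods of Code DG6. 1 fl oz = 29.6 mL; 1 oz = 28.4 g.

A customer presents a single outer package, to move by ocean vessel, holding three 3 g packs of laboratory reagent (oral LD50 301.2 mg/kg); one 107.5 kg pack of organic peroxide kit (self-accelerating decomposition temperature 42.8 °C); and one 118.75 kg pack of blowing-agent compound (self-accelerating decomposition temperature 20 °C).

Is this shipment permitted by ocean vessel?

Yes

With oral LD50 301.2 mg/kg (< 500 mg/kg), the laboratory reagent falls in Code DG6.
Self-accelerating decomposition temperature 42.8 °C meets the Code DG2 criterion (Self-Reactive), so the organic peroxide kit is Code DG2.
The blowing-agent compound has self-accelerating decomposition temperature 20 °C, which is ≤ 50 °C, so it is Code DG2 (Self-Reactive).
Code DG2 net quantity: 107.5 kg + 118.75 kg = 226.25 kg.
226.25 kg ≤ 250 kg (ocean vessel limit, Code DG2) — within limit.
Code DG6 quantity: three 3 g packs = 9 g.
9 g ≤ 10 g (ocean vessel limit, Code DG6) — within limit.
The segregation rule (Code DG8 with Code DG6) does not apply to Code DG2 with Code DG6.
Every hazard code is within its ocean vessel limit and no segregation rule is violated.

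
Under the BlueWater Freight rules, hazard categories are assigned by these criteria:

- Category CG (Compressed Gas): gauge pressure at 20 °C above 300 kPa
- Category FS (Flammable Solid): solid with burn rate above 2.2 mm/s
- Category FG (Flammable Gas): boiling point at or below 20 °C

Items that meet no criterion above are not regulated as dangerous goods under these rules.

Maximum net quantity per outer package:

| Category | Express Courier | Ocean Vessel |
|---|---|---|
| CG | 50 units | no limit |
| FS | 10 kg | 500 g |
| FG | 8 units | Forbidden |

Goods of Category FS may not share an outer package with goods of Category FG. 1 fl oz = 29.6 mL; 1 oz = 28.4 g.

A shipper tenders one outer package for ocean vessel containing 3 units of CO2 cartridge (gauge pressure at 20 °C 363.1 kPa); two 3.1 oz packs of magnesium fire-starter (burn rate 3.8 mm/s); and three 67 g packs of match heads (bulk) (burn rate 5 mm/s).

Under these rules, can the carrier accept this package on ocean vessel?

Yes

With gauge pressure at 20 °C 363.1 kPa (> 300 kPa), the CO2 cartridge falls in Category CG.
With burn rate 3.8 mm/s (> 2.2 mm/s), the magnesium fire-starter falls in Category FS.
The match heads (bulk) have burn rate 5 mm/s, which is > 2.2 mm/s, so they are Category FS (Flammable Solid).
Category CG quantity: 3 units.
Category CG has no per-package limit by ocean vessel.
Category FS net quantity: (two 3.1 oz packs = 176.08 g) + (three 67 g packs = 201 g) = 377.08 g.
That is within the Category FS ocean vessel limit of 500 g.
The segregation rule (Category FS with Category FG) does not apply to Category CG with Category FS.
Every hazard category is within its ocean vessel limit and no segregation rule is violated.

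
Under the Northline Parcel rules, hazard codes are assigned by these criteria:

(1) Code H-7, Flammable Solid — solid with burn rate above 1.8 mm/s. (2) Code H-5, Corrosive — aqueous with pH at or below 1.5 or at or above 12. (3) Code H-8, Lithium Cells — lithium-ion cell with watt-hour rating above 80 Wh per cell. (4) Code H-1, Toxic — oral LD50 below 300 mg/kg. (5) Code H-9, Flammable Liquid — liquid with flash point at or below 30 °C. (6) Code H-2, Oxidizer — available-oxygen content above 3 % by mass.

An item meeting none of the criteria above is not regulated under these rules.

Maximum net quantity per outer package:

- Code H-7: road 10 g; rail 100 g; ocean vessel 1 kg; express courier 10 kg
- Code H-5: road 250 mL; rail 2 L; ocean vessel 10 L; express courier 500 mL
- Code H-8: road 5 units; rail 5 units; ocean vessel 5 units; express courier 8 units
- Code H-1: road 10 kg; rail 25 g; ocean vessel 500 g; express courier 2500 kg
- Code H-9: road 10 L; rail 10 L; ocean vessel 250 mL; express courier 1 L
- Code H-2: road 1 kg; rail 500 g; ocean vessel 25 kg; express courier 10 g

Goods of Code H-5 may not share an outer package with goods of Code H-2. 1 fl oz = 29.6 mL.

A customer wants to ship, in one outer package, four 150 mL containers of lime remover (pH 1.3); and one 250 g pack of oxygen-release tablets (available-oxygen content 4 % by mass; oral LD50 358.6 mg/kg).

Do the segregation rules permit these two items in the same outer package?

No

The lime remover has pH 1.3, which is ≤ 1.5, so it is Code H-5 (Corrosive).
The oxygen-release tablets have available-oxygen content 4 % by mass, which is > 3 % by mass, so they are Code H-2 (Oxidizer).
Code H-5 and Code H-2 may not share an outer package.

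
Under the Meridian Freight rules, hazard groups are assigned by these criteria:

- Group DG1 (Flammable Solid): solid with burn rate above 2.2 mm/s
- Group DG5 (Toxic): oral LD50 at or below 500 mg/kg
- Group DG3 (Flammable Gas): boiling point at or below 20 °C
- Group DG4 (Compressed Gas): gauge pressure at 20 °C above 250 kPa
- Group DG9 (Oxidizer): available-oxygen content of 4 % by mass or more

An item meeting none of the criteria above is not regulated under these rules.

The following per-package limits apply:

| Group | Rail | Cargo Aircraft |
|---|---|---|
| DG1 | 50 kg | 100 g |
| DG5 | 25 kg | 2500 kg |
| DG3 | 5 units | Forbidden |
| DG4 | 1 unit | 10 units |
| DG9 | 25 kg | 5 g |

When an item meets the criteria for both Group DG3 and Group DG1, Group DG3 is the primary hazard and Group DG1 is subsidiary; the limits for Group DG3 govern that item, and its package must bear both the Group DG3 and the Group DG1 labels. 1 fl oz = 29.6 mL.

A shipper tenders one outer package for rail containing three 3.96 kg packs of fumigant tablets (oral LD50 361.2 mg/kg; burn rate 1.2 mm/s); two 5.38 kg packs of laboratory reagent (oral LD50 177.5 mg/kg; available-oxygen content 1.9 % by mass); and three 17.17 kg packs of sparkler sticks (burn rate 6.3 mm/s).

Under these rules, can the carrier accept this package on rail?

No

With oral LD50 361.2 mg/kg (≤ 500 mg/kg), the fumigant tablets fall in Group DG5.
Oral LD50 177.5 mg/kg meets the Group DG5 criterion (Toxic), so the laboratory reagent is Group DG5.
Burn rate 6.3 mm/s meets the Group DG1 criterion (Flammable Solid), so the sparkler sticks are Group DG1.
Total Group DG5: (three 3.96 kg packs = 11.88 kg) + (two 5.38 kg packs = 10.76 kg) = 22.64 kg.
That is within the Group DG5 rail limit of 25 kg.
Group DG1 quantity: three 17.17 kg packs = 51.51 kg.
51.51 kg exceeds the rail limit of 50 kg for Group DG1.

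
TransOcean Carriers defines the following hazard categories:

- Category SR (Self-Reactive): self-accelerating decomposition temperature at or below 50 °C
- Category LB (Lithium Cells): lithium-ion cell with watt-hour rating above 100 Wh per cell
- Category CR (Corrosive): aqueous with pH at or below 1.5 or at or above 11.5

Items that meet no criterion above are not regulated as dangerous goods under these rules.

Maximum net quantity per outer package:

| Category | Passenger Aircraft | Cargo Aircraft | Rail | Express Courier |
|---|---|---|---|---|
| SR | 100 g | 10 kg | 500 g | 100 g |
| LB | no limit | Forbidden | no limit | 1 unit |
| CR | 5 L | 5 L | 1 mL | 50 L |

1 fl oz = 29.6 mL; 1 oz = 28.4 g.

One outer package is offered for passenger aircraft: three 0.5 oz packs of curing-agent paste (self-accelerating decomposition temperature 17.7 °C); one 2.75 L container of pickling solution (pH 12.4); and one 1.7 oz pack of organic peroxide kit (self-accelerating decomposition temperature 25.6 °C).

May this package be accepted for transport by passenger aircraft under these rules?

With self-accelerating decomposition temperature 17.7 °C (≤ 50 °C), the curing-agent paste falls in Category SR.
Pickling solution: pH 12.4 ≥ 11.5 → Category CR (Corrosive).
The organic peroxide kit has self-accelerating decomposition temperature 25.6 °C, which is ≤ 50 °C, so it is Category SR (Self-Reactive).
Category SR net quantity: (three 0.5 oz packs = 42.6 g) + (one 1.7 oz pack = 48.28 g) = 90.88 g.
90.88 g ≤ 100 g (passenger aircraft limit, Category SR) — within limit.
Category CR quantity: 2.75 L.
2.75 L ≤ 5 L (passenger aircraft limit, Category CR) — within limit.
Every hazard category is within its passenger aircraft limit and no segregation rule is violated.

Yes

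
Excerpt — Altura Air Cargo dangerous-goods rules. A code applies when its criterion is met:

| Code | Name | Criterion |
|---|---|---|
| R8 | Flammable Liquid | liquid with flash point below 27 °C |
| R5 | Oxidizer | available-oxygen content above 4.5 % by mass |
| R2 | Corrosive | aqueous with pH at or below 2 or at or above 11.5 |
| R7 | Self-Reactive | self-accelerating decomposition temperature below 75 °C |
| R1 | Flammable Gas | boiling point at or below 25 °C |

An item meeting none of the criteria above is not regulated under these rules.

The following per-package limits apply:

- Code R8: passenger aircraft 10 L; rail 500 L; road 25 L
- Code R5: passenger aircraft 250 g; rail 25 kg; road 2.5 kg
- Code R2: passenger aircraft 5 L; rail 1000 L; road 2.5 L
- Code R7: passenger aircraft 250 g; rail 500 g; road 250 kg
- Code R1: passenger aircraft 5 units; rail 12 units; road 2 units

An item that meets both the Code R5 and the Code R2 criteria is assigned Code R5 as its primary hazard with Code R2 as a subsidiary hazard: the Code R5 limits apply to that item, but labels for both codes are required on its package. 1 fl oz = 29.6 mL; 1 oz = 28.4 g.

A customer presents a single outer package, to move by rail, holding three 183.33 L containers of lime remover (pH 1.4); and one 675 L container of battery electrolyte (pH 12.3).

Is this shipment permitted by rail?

No

Lime remover: pH 1.4 ≤ 2 → Code R2 (Corrosive).
Battery electrolyte: pH 12.3 ≥ 11.5 → Code R2 (Corrosive).
Total Code R2: (three 183.33 L containers = 549.99 L) + 675 L = 1224.99 L.
1224.99 L > 1000 L (rail limit, Code R2) — over the limit.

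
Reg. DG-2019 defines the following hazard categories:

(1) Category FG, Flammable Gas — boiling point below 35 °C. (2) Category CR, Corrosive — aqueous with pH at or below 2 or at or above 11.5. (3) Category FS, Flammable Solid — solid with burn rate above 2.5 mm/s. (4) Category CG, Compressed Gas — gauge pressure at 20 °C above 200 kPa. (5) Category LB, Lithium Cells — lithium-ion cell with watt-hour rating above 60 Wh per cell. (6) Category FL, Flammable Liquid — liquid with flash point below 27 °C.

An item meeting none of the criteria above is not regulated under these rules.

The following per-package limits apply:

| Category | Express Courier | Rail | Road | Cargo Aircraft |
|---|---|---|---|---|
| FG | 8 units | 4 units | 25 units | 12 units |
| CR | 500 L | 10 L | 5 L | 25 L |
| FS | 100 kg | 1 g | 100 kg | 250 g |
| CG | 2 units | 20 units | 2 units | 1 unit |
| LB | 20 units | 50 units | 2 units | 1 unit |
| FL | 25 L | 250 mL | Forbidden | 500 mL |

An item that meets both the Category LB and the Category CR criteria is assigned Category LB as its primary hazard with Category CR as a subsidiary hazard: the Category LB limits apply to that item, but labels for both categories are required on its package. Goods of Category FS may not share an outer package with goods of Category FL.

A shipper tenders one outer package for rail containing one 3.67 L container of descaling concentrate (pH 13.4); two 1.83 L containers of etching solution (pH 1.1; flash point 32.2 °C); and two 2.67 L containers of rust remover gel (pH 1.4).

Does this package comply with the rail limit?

pH 13.4 meets the Category CR criterion (Corrosive), so the descaling concentrate is Category CR.
With pH 1.1 (≤ 2), the etching solution falls in Category CR.
pH 1.4 meets the Category CR criterion (Corrosive), so the rust remover gel is Category CR.
Category CR net quantity: 3.67 L + (two 1.83 L containers = 3.66 L) + (two 2.67 L containers = 5.34 L) = 12.67 L.
That exceeds the Category CR rail limit of 10 L.

No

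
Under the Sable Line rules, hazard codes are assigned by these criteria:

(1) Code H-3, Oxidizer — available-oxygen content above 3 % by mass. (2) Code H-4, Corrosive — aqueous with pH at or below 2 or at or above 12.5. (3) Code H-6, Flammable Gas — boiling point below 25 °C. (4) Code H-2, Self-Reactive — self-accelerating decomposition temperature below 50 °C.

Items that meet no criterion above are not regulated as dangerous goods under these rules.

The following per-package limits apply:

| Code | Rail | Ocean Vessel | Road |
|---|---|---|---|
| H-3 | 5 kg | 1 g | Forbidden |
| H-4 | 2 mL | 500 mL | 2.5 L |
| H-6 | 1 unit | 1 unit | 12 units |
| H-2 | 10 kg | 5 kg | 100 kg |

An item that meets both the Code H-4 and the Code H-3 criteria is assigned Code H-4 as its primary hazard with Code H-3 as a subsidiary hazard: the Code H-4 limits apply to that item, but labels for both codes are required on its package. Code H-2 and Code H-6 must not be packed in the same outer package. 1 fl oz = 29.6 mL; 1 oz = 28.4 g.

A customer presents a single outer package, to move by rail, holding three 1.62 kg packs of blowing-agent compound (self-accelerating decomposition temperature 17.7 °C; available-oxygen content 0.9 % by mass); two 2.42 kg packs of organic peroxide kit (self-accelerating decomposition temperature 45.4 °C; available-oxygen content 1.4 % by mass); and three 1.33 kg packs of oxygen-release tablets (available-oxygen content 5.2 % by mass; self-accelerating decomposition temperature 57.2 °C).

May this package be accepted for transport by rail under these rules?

Yes

The blowing-agent compound has self-accelerating decomposition temperature 17.7 °C, which is < 50 °C, so it is Code H-2 (Self-Reactive).
The organic peroxide kit has self-accelerating decomposition temperature 45.4 °C, which is < 50 °C, so it is Code H-2 (Self-Reactive).
With available-oxygen content 5.2 % by mass (> 3 % by mass), the oxygen-release tablets fall in Code H-3.
Code H-2 net quantity: (three 1.62 kg packs = 4.86 kg) + (two 2.42 kg packs = 4.84 kg) = 9.7 kg.
9.7 kg is within the rail limit of 10 kg for Code H-2.
Code H-3 quantity: three 1.33 kg packs = 3.99 kg.
3.99 kg is within the rail limit of 5 kg for Code H-3.
The segregation rule (Code H-2 with Code H-6) does not apply to Code H-2 with Code H-3.
Every hazard code is within its rail limit and no segregation rule is violated.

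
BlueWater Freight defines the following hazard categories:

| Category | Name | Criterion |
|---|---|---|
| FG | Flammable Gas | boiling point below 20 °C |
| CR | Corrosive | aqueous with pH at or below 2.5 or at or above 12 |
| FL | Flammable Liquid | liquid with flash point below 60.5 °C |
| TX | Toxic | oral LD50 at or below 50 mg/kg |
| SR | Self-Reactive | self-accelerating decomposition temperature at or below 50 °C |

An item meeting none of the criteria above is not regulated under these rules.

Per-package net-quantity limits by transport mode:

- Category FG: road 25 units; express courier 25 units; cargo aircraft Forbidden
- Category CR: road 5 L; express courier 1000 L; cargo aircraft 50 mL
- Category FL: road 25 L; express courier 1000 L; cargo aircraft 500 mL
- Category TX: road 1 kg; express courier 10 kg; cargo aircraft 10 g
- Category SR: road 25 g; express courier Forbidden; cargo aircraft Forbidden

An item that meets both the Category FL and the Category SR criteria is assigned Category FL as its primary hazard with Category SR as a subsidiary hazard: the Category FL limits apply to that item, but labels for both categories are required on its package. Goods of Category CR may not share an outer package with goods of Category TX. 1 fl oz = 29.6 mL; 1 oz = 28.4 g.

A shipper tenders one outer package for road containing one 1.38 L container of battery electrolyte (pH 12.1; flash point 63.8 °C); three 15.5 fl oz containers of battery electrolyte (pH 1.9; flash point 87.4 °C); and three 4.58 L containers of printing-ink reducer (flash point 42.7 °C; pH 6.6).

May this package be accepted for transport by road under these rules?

With pH 12.1 (≥ 12), the battery electrolyte falls in Category CR.
The battery electrolyte has pH 1.9, which is ≤ 2.5, so it is Category CR (Corrosive).
Printing-ink reducer: flash point 42.7 °C < 60.5 °C → Category FL (Flammable Liquid).
Category CR net quantity: 1.38 L + (three 15.5 fl oz containers = 1376.4 mL) = 2756.4 mL.
That is within the Category CR road limit of 5 L.
Category FL quantity: three 4.58 L containers = 13.74 L.
13.74 L ≤ 25 L (road limit, Category FL) — within limit.
The segregation rule (Category CR with Category TX) does not apply to Category CR with Category FL.
Every hazard category is within its road limit and no segregation rule is violated.

Yes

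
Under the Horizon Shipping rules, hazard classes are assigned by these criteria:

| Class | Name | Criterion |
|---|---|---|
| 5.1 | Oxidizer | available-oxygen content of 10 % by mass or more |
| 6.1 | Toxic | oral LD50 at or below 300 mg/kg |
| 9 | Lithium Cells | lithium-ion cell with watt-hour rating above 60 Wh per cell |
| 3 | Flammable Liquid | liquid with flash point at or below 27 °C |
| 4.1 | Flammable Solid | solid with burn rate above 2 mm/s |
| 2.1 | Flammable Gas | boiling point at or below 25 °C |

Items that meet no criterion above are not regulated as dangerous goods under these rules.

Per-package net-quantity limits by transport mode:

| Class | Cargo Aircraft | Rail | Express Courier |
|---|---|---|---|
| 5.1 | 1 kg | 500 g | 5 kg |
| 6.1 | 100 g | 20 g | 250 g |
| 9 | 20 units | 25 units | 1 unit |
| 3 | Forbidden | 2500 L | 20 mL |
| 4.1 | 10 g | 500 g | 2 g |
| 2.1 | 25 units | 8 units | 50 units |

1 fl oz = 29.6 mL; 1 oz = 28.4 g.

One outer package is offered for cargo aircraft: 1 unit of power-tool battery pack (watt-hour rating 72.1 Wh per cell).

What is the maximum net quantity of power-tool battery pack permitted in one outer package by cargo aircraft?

Power-tool battery pack: watt-hour rating 72.1 Wh per cell > 60 Wh per cell → Class 9 (Lithium Cells).
The cargo aircraft limit for Class 9 is 20 units.

20 units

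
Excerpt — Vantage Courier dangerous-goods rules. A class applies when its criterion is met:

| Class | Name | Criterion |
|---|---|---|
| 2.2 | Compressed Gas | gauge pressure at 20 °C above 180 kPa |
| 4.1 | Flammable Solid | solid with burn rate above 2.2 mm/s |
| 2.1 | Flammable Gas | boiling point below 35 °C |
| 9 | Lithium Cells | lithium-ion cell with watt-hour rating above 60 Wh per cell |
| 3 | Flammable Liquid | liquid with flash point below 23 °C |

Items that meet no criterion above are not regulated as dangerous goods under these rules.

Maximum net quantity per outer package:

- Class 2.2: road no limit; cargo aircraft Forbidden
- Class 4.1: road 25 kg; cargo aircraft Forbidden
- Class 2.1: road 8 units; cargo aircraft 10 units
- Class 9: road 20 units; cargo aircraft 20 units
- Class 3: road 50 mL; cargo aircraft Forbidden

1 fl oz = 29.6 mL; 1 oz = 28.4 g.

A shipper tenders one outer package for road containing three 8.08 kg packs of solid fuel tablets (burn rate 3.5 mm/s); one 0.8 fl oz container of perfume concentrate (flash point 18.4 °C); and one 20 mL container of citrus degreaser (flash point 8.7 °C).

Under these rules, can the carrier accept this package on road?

Yes

The solid fuel tablets have burn rate 3.5 mm/s, which is > 2.2 mm/s, so they are Class 4.1 (Flammable Solid).
Flash point 18.4 °C meets the Class 3 criterion (Flammable Liquid), so the perfume concentrate is Class 3.
Citrus degreaser: flash point 8.7 °C < 23 °C → Class 3 (Flammable Liquid).
Total Class 3: (one 0.8 fl oz container = 23.68 mL) + 20 mL = 43.68 mL.
43.68 mL ≤ 50 mL (road limit, Class 3) — within limit.
Class 4.1 quantity: three 8.08 kg packs = 24.24 kg.
That is within the Class 4.1 road limit of 25 kg.
Every hazard class is within its road limit and no segregation rule is violated.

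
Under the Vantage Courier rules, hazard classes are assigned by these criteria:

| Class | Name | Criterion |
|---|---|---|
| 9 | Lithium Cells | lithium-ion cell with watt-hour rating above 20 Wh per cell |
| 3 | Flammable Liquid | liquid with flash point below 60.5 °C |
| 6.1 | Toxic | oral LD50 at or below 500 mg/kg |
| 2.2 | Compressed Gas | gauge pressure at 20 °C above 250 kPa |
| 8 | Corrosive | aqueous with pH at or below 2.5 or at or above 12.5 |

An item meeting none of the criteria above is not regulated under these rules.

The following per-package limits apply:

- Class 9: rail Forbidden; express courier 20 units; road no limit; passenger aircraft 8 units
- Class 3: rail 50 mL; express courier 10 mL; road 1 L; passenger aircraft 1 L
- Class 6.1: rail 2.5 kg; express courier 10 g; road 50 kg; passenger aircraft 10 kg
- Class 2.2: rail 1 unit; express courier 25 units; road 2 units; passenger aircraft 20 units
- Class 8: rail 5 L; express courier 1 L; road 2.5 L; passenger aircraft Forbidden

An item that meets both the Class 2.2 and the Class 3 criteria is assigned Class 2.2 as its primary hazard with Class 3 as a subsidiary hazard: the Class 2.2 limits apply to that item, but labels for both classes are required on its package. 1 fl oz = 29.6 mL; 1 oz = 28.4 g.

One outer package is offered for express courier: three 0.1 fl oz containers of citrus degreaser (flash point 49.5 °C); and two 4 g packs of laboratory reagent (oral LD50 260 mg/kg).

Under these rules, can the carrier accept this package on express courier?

With flash point 49.5 °C (< 60.5 °C), the citrus degreaser falls in Class 3.
Oral LD50 260 mg/kg meets the Class 6.1 criterion (Toxic), so the laboratory reagent is Class 6.1.
Class 3 quantity: three 0.1 fl oz containers = 8.88 mL.
8.88 mL ≤ 10 mL (express courier limit, Class 3) — within limit.
Class 6.1 quantity: two 4 g packs = 8 g.
8 g is within the express courier limit of 10 g for Class 6.1.
Every hazard class is within its express courier limit and no segregation rule is violated.

Yes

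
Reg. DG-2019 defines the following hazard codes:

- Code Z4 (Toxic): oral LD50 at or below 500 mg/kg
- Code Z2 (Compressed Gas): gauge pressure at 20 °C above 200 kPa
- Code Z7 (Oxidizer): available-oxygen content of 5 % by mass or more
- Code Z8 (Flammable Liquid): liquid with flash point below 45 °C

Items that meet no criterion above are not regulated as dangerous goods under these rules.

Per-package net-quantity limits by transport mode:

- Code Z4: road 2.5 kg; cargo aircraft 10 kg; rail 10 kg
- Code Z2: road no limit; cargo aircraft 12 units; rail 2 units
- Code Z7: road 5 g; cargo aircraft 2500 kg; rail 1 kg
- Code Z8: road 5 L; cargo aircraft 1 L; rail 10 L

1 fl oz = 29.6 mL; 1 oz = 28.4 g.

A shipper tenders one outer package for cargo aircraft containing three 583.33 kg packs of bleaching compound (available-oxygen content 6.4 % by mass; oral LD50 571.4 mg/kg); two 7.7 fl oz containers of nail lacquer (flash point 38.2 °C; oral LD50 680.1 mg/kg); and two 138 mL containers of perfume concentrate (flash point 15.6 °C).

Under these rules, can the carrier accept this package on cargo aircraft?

Yes

With available-oxygen content 6.4 % by mass (≥ 5 % by mass), the bleaching compound falls in Code Z7.
Flash point 38.2 °C meets the Code Z8 criterion (Flammable Liquid), so the nail lacquer is Code Z8.
The perfume concentrate has flash point 15.6 °C, which is < 45 °C, so it is Code Z8 (Flammable Liquid).
Total Code Z8: (two 7.7 fl oz containers = 455.84 mL) + (two 138 mL containers = 276 mL) = 731.84 mL.
731.84 mL is within the cargo aircraft limit of 1 L for Code Z8.
Code Z7 quantity: three 583.33 kg packs = 1749.99 kg.
1749.99 kg is within the cargo aircraft limit of 2500 kg for Code Z7.
Every hazard code is within its cargo aircraft limit and no segregation rule is violated.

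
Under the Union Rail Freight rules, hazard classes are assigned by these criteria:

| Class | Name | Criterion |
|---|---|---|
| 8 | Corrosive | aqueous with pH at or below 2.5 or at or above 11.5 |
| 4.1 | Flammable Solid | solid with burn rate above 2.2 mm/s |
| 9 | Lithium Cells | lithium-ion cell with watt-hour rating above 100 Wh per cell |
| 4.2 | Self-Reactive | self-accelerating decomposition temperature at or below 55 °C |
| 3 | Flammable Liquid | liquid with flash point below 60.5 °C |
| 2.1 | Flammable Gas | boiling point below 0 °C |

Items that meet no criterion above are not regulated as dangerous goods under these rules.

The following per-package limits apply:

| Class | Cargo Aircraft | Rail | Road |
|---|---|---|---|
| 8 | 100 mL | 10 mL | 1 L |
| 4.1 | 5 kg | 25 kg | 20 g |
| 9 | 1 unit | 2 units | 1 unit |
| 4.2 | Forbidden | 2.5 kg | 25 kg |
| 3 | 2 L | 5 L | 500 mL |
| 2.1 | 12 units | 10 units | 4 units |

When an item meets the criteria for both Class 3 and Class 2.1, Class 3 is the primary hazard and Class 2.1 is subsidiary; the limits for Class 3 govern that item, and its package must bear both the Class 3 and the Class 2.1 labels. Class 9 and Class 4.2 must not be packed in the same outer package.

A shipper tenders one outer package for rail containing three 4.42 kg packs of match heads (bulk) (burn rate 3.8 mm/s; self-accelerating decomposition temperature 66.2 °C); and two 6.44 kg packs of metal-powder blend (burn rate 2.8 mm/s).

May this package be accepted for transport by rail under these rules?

Burn rate 3.8 mm/s meets the Class 4.1 criterion (Flammable Solid), so the match heads (bulk) are Class 4.1.
Metal-powder blend: burn rate 2.8 mm/s > 2.2 mm/s → Class 4.1 (Flammable Solid).
Class 4.1 net quantity: (three 4.42 kg packs = 13.26 kg) + (two 6.44 kg packs = 12.88 kg) = 26.14 kg.
26.14 kg exceeds the rail limit of 25 kg for Class 4.1.

No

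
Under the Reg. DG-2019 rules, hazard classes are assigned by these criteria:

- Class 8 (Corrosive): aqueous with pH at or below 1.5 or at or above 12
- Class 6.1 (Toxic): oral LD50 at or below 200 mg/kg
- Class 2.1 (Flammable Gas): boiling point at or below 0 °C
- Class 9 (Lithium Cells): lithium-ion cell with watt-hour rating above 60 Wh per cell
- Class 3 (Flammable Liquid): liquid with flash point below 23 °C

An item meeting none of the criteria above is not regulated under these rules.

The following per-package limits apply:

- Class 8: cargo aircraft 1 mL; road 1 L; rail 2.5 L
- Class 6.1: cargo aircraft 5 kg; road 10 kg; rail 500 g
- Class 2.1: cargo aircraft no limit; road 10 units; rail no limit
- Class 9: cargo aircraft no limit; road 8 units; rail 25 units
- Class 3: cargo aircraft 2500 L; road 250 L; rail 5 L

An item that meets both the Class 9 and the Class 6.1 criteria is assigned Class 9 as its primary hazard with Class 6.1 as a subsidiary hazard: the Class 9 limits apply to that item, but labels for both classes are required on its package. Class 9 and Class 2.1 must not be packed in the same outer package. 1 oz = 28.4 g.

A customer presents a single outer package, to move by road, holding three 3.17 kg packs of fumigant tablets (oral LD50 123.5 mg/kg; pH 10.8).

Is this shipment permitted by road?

The fumigant tablets have oral LD50 123.5 mg/kg, which is ≤ 200 mg/kg, so they are Class 6.1 (Toxic).
Class 6.1 quantity: three 3.17 kg packs = 9.51 kg.
9.51 kg ≤ 10 kg (road limit, Class 6.1) — within limit.

Yes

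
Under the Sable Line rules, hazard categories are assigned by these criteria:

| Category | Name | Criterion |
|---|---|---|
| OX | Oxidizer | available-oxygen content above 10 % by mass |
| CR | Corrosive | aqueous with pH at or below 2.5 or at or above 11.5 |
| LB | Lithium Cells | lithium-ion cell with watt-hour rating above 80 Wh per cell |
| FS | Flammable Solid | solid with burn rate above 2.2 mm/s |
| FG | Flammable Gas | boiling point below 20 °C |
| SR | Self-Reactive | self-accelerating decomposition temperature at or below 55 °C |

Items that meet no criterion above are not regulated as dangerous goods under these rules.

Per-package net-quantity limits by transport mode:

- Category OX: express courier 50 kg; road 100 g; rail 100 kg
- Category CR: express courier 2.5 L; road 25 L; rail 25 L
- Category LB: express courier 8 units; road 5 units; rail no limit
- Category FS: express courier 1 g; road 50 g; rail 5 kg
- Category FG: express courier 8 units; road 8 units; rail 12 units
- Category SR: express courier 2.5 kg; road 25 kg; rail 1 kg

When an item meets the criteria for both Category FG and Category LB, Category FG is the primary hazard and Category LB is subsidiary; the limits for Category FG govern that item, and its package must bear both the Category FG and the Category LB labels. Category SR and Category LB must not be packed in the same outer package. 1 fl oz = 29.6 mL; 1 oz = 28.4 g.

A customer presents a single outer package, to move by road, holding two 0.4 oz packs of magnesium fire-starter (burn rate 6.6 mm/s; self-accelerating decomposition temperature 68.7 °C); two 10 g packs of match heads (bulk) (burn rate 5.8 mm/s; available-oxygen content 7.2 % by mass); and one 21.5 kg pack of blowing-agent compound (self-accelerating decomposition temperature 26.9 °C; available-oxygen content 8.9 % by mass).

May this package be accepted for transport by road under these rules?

Yes

The magnesium fire-starter has burn rate 6.6 mm/s, which is > 2.2 mm/s, so it is Category FS (Flammable Solid).
Burn rate 5.8 mm/s meets the Category FS criterion (Flammable Solid), so the match heads (bulk) are Category FS.
The blowing-agent compound has self-accelerating decomposition temperature 26.9 °C, which is ≤ 55 °C, so it is Category SR (Self-Reactive).
Category SR quantity: 21.5 kg.
That is within the Category SR road limit of 25 kg.
Total Category FS: (two 0.4 oz packs = 22.72 g) + (two 10 g packs = 20 g) = 42.72 g.
That is within the Category FS road limit of 50 g.
The segregation rule (Category SR with Category LB) does not apply to Category SR with Category FS.
Every hazard category is within its road limit and no segregation rule is violated.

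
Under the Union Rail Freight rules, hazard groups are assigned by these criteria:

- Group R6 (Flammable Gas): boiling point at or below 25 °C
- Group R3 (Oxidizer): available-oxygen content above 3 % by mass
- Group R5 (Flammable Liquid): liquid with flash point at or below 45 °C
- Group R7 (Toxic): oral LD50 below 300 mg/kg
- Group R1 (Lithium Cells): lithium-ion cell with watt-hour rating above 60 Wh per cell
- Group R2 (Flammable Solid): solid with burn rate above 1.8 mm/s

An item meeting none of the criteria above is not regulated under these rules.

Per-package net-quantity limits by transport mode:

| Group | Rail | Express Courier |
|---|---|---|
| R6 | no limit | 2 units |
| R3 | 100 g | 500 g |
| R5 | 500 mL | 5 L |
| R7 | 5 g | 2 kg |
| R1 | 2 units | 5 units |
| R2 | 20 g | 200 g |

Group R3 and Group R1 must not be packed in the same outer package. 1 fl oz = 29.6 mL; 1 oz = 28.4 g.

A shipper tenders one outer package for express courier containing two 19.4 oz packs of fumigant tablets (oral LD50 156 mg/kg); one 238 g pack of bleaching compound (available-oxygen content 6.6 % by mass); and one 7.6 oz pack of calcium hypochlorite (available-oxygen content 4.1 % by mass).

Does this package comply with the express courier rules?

Yes

With oral LD50 156 mg/kg (< 300 mg/kg), the fumigant tablets fall in Group R7.
With available-oxygen content 6.6 % by mass (> 3 % by mass), the bleaching compound falls in Group R3.
Available-oxygen content 4.1 % by mass meets the Group R3 criterion (Oxidizer), so the calcium hypochlorite is Group R3.
Group R3 net quantity: 238 g + (one 7.6 oz pack = 215.84 g) = 453.84 g.
That is within the Group R3 express courier limit of 500 g.
Group R7 quantity: two 19.4 oz packs = 1101.92 g.
1101.92 g ≤ 2 kg (express courier limit, Group R7) — within limit.
The segregation rule (Group R3 with Group R1) does not apply to Group R3 with Group R7.
Every hazard group is within its express courier limit and no segregation rule is violated.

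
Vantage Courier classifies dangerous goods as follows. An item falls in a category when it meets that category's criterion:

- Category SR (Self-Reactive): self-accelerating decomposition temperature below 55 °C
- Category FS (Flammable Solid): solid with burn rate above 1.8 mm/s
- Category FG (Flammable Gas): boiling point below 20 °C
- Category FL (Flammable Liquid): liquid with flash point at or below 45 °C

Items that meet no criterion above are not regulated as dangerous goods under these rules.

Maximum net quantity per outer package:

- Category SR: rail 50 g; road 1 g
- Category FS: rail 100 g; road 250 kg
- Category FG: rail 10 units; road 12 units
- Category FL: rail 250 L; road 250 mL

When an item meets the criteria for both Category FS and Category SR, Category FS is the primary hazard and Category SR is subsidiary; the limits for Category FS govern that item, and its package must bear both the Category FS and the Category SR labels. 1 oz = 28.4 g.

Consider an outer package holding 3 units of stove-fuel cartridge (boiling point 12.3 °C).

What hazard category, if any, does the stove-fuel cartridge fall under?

Category FG

Boiling point 12.3 °C meets the Category FG criterion (Flammable Gas), so the stove-fuel cartridge is Category FG.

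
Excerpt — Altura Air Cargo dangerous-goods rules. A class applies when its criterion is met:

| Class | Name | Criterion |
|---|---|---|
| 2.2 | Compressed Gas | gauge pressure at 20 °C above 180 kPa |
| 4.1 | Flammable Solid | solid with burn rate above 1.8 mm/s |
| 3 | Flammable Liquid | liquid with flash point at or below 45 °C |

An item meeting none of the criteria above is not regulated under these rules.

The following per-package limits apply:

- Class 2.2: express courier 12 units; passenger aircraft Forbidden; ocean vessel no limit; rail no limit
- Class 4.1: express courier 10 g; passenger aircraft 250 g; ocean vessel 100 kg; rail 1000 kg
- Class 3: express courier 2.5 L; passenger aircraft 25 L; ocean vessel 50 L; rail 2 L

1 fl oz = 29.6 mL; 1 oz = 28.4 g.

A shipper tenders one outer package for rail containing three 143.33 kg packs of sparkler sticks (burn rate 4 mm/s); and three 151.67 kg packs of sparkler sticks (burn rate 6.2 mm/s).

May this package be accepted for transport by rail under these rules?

Yes

Burn rate 4 mm/s meets the Class 4.1 criterion (Flammable Solid), so the sparkler sticks are Class 4.1.
With burn rate 6.2 mm/s (> 1.8 mm/s), the sparkler sticks fall in Class 4.1.
Total Class 4.1: (three 143.33 kg packs = 429.99 kg) + (three 151.67 kg packs = 455.01 kg) = 885 kg.
That is within the Class 4.1 rail limit of 1000 kg.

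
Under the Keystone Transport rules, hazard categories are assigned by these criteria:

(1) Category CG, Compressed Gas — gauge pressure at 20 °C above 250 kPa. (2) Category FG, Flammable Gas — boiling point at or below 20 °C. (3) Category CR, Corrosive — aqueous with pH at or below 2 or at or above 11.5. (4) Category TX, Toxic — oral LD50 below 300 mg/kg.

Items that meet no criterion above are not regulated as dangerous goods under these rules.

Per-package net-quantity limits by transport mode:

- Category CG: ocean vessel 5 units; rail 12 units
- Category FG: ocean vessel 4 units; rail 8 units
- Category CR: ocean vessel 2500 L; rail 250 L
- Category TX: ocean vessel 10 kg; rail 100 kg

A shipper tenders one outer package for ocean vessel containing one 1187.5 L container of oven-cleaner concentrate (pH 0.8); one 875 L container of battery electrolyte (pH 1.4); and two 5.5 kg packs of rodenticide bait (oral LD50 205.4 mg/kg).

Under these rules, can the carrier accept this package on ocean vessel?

No

The oven-cleaner concentrate has pH 0.8, which is ≤ 2, so it is Category CR (Corrosive).
Battery electrolyte: pH 1.4 ≤ 2 → Category CR (Corrosive).
Rodenticide bait: oral LD50 205.4 mg/kg < 300 mg/kg → Category TX (Toxic).
Category TX quantity: two 5.5 kg packs = 11 kg.
11 kg > 10 kg (ocean vessel limit, Category TX) — over the limit.
Total Category CR: 1187.5 L + 875 L = 2062.5 L.
2062.5 L ≤ 2500 L (ocean vessel limit, Category CR) — within limit.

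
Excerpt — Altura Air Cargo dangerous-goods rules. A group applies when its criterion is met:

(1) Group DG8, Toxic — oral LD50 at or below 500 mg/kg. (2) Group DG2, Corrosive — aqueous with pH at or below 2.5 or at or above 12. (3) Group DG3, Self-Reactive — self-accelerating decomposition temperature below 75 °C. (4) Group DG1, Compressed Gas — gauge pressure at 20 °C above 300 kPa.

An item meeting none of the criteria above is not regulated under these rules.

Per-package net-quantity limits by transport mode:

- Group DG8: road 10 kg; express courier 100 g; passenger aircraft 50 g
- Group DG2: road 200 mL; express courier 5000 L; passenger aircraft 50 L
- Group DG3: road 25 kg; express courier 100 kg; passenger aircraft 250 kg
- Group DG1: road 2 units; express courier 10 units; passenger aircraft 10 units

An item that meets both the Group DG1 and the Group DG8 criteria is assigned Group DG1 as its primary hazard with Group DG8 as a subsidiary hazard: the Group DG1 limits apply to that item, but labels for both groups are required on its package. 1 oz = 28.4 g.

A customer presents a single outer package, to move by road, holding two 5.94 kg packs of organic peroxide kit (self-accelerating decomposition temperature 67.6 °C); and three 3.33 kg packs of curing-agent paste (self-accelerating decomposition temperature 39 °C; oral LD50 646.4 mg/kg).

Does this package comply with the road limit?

Yes

With self-accelerating decomposition temperature 67.6 °C (< 75 °C), the organic peroxide kit falls in Group DG3.
Curing-agent paste: self-accelerating decomposition temperature 39 °C < 75 °C → Group DG3 (Self-Reactive).
Total Group DG3: (two 5.94 kg packs = 11.88 kg) + (three 3.33 kg packs = 9.99 kg) = 21.87 kg.
21.87 kg ≤ 25 kg (road limit, Group DG3) — within limit.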